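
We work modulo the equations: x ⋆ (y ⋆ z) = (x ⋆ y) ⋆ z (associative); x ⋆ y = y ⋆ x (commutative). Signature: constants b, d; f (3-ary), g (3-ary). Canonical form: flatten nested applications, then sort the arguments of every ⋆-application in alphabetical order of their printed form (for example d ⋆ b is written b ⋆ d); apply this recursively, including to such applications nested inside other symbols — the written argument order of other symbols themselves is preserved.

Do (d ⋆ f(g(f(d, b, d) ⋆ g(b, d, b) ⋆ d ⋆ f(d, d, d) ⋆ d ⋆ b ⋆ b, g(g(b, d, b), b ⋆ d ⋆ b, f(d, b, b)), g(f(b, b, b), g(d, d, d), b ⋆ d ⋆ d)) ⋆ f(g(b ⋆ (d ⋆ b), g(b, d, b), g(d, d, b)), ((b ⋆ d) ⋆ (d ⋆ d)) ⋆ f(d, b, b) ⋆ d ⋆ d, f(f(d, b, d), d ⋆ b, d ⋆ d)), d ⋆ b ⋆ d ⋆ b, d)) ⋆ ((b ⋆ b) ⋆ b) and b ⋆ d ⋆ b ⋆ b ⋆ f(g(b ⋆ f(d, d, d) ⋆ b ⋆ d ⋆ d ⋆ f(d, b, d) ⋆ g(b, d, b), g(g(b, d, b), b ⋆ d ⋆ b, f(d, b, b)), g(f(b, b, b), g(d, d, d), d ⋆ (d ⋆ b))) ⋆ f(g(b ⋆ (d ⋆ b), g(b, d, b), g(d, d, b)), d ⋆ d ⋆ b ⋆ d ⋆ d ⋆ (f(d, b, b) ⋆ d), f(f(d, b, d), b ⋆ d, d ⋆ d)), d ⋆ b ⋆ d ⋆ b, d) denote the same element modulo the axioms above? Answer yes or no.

Answer: yes — both canonical forms are b ⋆ b ⋆ b ⋆ d ⋆ f(f(g(b ⋆ b ⋆ d, g(b, d, b), g(d, d, b)), b ⋆ d ⋆ d ⋆ d ⋆ d ⋆ d ⋆ f(d, b, b), f(f(d, b, d), b ⋆ d, d ⋆ d)) ⋆ g(b ⋆ b ⋆ d ⋆ d ⋆ f(d, b, d) ⋆ f(d, d, d) ⋆ g(b, d, b), g(g(b, d, b), b ⋆ b ⋆ d, f(d, b, b)), g(f(b, b, b), g(d, d, d), b ⋆ d ⋆ d)), b ⋆ b ⋆ d ⋆ d, d)

Derivation:
Left:  (d ⋆ f(g(f(d, b, d) ⋆ g(b, d, b) ⋆ d ⋆ f(d, d, d) ⋆ d ⋆ b ⋆ b, g(g(b, d, b), b ⋆ d ⋆ b, f(d, b, b)), g(f(b, b, b), g(d, d, d), b ⋆ d ⋆ d)) ⋆ f(g(b ⋆ (d ⋆ b), g(b, d, b), g(d, d, b)), ((b ⋆ d) ⋆ (d ⋆ d)) ⋆ f(d, b, b) ⋆ d ⋆ d, f(f(d, b, d), d ⋆ b, d ⋆ d)), d ⋆ b ⋆ d ⋆ b, d)) ⋆ ((b ⋆ b) ⋆ b)
  Un-nest:  d ⋆ f(g(f(d, b, d) ⋆ g(b, d, b) ⋆ d ⋆ f(d, d, d) ⋆ d ⋆ b ⋆ b, g(g(b, d, b), b ⋆ d ⋆ b, f(d, b, b)), g(f(b, b, b), g(d, d, d), b ⋆ d ⋆ d)) ⋆ f(g(b ⋆ (d ⋆ b), g(b, d, b), g(d, d, b)), ((b ⋆ d) ⋆ (d ⋆ d)) ⋆ f(d, b, b) ⋆ d ⋆ d, f(f(d, b, d), d ⋆ b, d ⋆ d)), d ⋆ b ⋆ d ⋆ b, d) ⋆ b ⋆ b ⋆ b
  Inside:  f(g(f(d, b, d) ⋆ g(b, d, b) ⋆ d ⋆ f(d, d, d) ⋆ d ⋆ b ⋆ b, g(g(b, d, b), b ⋆ d ⋆ b, f(d, b, b)), g(f(b, b, b), g(d, d, d), b ⋆ d ⋆ d)) ⋆ f(g(b ⋆ (d ⋆ b), g(b, d, b), g(d, d, b)), ((b ⋆ d) ⋆ (d ⋆ d)) ⋆ f(d, b, b) ⋆ d ⋆ d, f(f(d, b, d), d ⋆ b, d ⋆ d)), d ⋆ b ⋆ d ⋆ b, d)  →  f(f(g(b ⋆ b ⋆ d, g(b, d, b), g(d, d, b)), b ⋆ d ⋆ d ⋆ d ⋆ d ⋆ d ⋆ f(d, b, b), f(f(d, b, d), b ⋆ d, d ⋆ d)) ⋆ g(b ⋆ b ⋆ d ⋆ d ⋆ f(d, b, d) ⋆ f(d, d, d) ⋆ g(b, d, b), g(g(b, d, b), b ⋆ b ⋆ d, f(d, b, b)), g(f(b, b, b), g(d, d, d), b ⋆ d ⋆ d)), b ⋆ b ⋆ d ⋆ d, d)
  Sort arguments:  b ⋆ b ⋆ b ⋆ d ⋆ f(f(g(b ⋆ b ⋆ d, g(b, d, b), g(d, d, b)), b ⋆ d ⋆ d ⋆ d ⋆ d ⋆ d ⋆ f(d, b, b), f(f(d, b, d), b ⋆ d, d ⋆ d)) ⋆ g(b ⋆ b ⋆ d ⋆ d ⋆ f(d, b, d) ⋆ f(d, d, d) ⋆ g(b, d, b), g(g(b, d, b), b ⋆ b ⋆ d, f(d, b, b)), g(f(b, b, b), g(d, d, d), b ⋆ d ⋆ d)), b ⋆ b ⋆ d ⋆ d, d)
Right:  b ⋆ d ⋆ b ⋆ b ⋆ f(g(b ⋆ f(d, d, d) ⋆ b ⋆ d ⋆ d ⋆ f(d, b, d) ⋆ g(b, d, b), g(g(b, d, b), b ⋆ d ⋆ b, f(d, b, b)), g(f(b, b, b), g(d, d, d), d ⋆ (d ⋆ b))) ⋆ f(g(b ⋆ (d ⋆ b), g(b, d, b), g(d, d, b)), d ⋆ d ⋆ b ⋆ d ⋆ d ⋆ (f(d, b, b) ⋆ d), f(f(d, b, d), b ⋆ d, d ⋆ d)), d ⋆ b ⋆ d ⋆ b, d)
  Simplify inside:  f(g(b ⋆ f(d, d, d) ⋆ b ⋆ d ⋆ d ⋆ f(d, b, d) ⋆ g(b, d, b), g(g(b, d, b), b ⋆ d ⋆ b, f(d, b, b)), g(f(b, b, b), g(d, d, d), d ⋆ (d ⋆ b))) ⋆ f(g(b ⋆ (d ⋆ b), g(b, d, b), g(d, d, b)), d ⋆ d ⋆ b ⋆ d ⋆ d ⋆ (f(d, b, b) ⋆ d), f(f(d, b, d), b ⋆ d, d ⋆ d)), d ⋆ b ⋆ d ⋆ b, d)  →  f(f(g(b ⋆ b ⋆ d, g(b, d, b), g(d, d, b)), b ⋆ d ⋆ d ⋆ d ⋆ d ⋆ d ⋆ f(d, b, b), f(f(d, b, d), b ⋆ d, d ⋆ d)) ⋆ g(b ⋆ b ⋆ d ⋆ d ⋆ f(d, b, d) ⋆ f(d, d, d) ⋆ g(b, d, b), g(g(b, d, b), b ⋆ b ⋆ d, f(d, b, b)), g(f(b, b, b), g(d, d, d), b ⋆ d ⋆ d)), b ⋆ b ⋆ d ⋆ d, d)
  Sort arguments:  b ⋆ b ⋆ b ⋆ d ⋆ f(f(g(b ⋆ b ⋆ d, g(b, d, b), g(d, d, b)), b ⋆ d ⋆ d ⋆ d ⋆ d ⋆ d ⋆ f(d, b, b), f(f(d, b, d), b ⋆ d, d ⋆ d)) ⋆ g(b ⋆ b ⋆ d ⋆ d ⋆ f(d, b, d) ⋆ f(d, d, d) ⋆ g(b, d, b), g(g(b, d, b), b ⋆ b ⋆ d, f(d, b, b)), g(f(b, b, b), g(d, d, d), b ⋆ d ⋆ d)), b ⋆ b ⋆ d ⋆ d, d)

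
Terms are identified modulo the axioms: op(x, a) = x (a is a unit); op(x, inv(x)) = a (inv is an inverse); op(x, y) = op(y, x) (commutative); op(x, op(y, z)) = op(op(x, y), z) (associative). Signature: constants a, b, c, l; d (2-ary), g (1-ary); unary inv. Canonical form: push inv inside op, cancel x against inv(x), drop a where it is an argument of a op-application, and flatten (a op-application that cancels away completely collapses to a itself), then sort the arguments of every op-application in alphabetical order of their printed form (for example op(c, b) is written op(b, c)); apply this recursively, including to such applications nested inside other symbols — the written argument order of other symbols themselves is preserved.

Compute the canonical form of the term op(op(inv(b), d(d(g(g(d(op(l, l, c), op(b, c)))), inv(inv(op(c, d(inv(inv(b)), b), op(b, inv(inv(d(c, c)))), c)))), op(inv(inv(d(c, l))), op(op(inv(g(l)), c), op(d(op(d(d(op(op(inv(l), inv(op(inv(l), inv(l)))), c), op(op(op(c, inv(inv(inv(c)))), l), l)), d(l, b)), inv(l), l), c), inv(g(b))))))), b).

Push inv inside:  distribute inv over op and collapse double inv
Inverses cancel:  b cancels
Combine occurrences:  d(d(g(g(d(op(c, l, l), op(b, c)))), op(b, c, c, d(b, b), d(c, c))), op(c, d(c, l), d(d(d(op(c, l), op(l, l)), d(l, b)), c), inv(g(b)), inv(g(l))))

Answer: d(d(g(g(d(op(c, l, l), op(b, c)))), op(b, c, c, d(b, b), d(c, c))), op(c, d(c, l), d(d(d(op(c, l), op(l, l)), d(l, b)), c), inv(g(b)), inv(g(l))))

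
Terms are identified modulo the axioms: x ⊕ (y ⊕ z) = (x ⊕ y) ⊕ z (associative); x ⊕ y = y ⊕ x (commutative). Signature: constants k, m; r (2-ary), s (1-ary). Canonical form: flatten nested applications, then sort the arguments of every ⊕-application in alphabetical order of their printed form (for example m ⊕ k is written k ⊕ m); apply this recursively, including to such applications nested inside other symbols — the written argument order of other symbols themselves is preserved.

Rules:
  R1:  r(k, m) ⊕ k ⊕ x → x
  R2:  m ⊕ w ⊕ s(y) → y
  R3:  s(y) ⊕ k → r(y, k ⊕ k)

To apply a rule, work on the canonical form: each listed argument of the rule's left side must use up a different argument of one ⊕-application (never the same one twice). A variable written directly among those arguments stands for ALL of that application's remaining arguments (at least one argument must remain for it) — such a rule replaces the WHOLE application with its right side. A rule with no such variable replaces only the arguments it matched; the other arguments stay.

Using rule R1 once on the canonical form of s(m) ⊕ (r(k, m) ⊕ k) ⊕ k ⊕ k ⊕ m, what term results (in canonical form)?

Canonical form:  k ⊕ k ⊕ k ⊕ m ⊕ r(k, m) ⊕ s(m)
Apply R1:  consuming k, r(k, m);  x := k ⊕ k ⊕ m ⊕ s(m)
Every leftover argument binds to the variable; the entire application is replaced.
Result:  k ⊕ k ⊕ m ⊕ s(m)

Answer: k ⊕ k ⊕ m ⊕ s(m)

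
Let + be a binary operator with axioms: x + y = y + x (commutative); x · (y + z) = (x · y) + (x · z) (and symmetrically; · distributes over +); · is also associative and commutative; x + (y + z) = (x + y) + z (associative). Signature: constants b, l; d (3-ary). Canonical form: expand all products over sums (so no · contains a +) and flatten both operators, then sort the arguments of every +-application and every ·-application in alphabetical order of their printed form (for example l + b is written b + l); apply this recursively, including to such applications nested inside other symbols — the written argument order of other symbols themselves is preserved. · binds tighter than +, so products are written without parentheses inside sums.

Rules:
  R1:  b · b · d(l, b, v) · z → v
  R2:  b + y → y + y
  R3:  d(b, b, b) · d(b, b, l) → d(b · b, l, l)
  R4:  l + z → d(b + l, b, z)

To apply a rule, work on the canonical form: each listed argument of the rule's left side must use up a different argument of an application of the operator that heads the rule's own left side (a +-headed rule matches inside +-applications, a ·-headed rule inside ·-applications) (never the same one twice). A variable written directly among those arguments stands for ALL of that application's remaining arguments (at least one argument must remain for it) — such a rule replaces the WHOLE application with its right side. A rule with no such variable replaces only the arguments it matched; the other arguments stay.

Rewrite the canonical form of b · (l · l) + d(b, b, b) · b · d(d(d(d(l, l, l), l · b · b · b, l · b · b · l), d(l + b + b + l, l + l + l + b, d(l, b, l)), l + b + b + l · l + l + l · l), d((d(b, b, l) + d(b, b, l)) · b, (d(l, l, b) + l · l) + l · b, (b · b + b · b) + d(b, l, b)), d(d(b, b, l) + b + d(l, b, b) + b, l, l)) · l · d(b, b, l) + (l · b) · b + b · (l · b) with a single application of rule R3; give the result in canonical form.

Canonical form:  b · b · l + b · b · l + b · d(b, b, b) · d(b, b, l) · d(d(d(d(l, l, l), b · b · b · l, b · b · l · l), d(b + b + l + l, b + l + l + l, d(l, b, l)), b + b + l + l + l · l + l · l), d(b · d(b, b, l) + b · d(b, b, l), b · l + d(l, l, b) + l · l, b · b + b · b + d(b, l, b)), d(b + b + d(b, b, l) + d(l, b, b), l, l)) · l + b · l · l
R3 matches:  uses d(b, b, b), d(b, b, l)
Result:  b · b · l + b · b · l + b · d(b · b, l, l) · d(d(d(d(l, l, l), b · b · b · l, b · b · l · l), d(b + b + l + l, b + l + l + l, d(l, b, l)), b + b + l + l + l · l + l · l), d(b · d(b, b, l) + b · d(b, b, l), b · l + d(l, l, b) + l · l, b · b + b · b + d(b, l, b)), d(b + b + d(b, b, l) + d(l, b, b), l, l)) · l + b · l · l

Answer: b · b · l + b · b · l + b · d(b · b, l, l) · d(d(d(d(l, l, l), b · b · b · l, b · b · l · l), d(b + b + l + l, b + l + l + l, d(l, b, l)), b + b + l + l + l · l + l · l), d(b · d(b, b, l) + b · d(b, b, l), b · l + d(l, l, b) + l · l, b · b + b · b + d(b, l, b)), d(b + b + d(b, b, l) + d(l, b, b), l, l)) · l + b · l · l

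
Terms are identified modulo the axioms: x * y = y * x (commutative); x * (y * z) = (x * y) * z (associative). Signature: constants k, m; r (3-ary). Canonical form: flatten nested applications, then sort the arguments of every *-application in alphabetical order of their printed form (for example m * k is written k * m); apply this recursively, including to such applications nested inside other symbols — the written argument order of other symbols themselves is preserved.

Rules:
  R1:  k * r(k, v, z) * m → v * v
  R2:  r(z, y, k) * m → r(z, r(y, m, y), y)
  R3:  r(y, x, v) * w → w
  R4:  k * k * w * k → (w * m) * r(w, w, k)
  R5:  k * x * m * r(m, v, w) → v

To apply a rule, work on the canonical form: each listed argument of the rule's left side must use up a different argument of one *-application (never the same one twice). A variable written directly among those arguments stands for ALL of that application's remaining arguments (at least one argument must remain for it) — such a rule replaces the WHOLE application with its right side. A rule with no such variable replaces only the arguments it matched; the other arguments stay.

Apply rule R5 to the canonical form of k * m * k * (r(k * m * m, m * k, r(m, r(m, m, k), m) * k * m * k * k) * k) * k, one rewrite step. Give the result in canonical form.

Canonical form:  k * k * k * k * m * r(k * m * m, k * m, k * k * k * m * r(m, r(m, m, k), m))
Match R5:  consume k, m, r(m, r(m, m, k), m);  v := r(m, m, k), w := m, x := k * k
The variable takes the whole remainder — replace the entire application.
New term:  k * k * k * k * m * r(k * m * m, k * m, r(m, m, k))

Answer: k * k * k * k * m * r(k * m * m, k * m, r(m, m, k))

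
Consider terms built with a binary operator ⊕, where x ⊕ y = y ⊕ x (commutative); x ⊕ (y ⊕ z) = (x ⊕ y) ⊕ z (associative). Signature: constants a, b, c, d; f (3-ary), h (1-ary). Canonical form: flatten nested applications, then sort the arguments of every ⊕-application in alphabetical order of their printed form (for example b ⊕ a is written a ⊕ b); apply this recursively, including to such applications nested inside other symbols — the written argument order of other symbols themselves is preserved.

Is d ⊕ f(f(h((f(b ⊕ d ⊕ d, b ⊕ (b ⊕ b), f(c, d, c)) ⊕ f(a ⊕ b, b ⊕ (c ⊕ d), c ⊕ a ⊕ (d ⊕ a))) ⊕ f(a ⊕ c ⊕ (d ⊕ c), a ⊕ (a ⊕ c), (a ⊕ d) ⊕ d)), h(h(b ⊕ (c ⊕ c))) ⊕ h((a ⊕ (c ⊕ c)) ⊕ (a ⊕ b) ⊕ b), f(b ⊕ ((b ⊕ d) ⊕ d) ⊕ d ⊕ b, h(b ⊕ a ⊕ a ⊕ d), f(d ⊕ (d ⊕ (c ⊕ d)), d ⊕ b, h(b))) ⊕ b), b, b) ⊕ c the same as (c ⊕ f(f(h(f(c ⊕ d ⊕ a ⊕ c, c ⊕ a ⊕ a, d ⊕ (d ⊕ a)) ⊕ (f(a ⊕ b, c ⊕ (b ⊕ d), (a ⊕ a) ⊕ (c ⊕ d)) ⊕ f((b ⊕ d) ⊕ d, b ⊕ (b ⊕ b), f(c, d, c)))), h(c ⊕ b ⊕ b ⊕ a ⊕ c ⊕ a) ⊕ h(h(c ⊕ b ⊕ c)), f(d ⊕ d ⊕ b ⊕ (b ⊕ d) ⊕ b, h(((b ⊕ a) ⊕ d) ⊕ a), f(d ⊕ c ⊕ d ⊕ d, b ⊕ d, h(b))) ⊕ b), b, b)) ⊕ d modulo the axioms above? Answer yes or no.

Left:  d ⊕ f(f(h((f(b ⊕ d ⊕ d, b ⊕ (b ⊕ b), f(c, d, c)) ⊕ f(a ⊕ b, b ⊕ (c ⊕ d), c ⊕ a ⊕ (d ⊕ a))) ⊕ f(a ⊕ c ⊕ (d ⊕ c), a ⊕ (a ⊕ c), (a ⊕ d) ⊕ d)), h(h(b ⊕ (c ⊕ c))) ⊕ h((a ⊕ (c ⊕ c)) ⊕ (a ⊕ b) ⊕ b), f(b ⊕ ((b ⊕ d) ⊕ d) ⊕ d ⊕ b, h(b ⊕ a ⊕ a ⊕ d), f(d ⊕ (d ⊕ (c ⊕ d)), d ⊕ b, h(b))) ⊕ b), b, b) ⊕ c
  Canonicalize subterm:  f(f(h((f(b ⊕ d ⊕ d, b ⊕ (b ⊕ b), f(c, d, c)) ⊕ f(a ⊕ b, b ⊕ (c ⊕ d), c ⊕ a ⊕ (d ⊕ a))) ⊕ f(a ⊕ c ⊕ (d ⊕ c), a ⊕ (a ⊕ c), (a ⊕ d) ⊕ d)), h(h(b ⊕ (c ⊕ c))) ⊕ h((a ⊕ (c ⊕ c)) ⊕ (a ⊕ b) ⊕ b), f(b ⊕ ((b ⊕ d) ⊕ d) ⊕ d ⊕ b, h(b ⊕ a ⊕ a ⊕ d), f(d ⊕ (d ⊕ (c ⊕ d)), d ⊕ b, h(b))) ⊕ b), b, b)  →  f(f(h(f(a ⊕ b, b ⊕ c ⊕ d, a ⊕ a ⊕ c ⊕ d) ⊕ f(a ⊕ c ⊕ c ⊕ d, a ⊕ a ⊕ c, a ⊕ d ⊕ d) ⊕ f(b ⊕ d ⊕ d, b ⊕ b ⊕ b, f(c, d, c))), h(a ⊕ a ⊕ b ⊕ b ⊕ c ⊕ c) ⊕ h(h(b ⊕ c ⊕ c)), b ⊕ f(b ⊕ b ⊕ b ⊕ d ⊕ d ⊕ d, h(a ⊕ a ⊕ b ⊕ d), f(c ⊕ d ⊕ d ⊕ d, b ⊕ d, h(b)))), b, b)
  Order the arguments:  c ⊕ d ⊕ f(f(h(f(a ⊕ b, b ⊕ c ⊕ d, a ⊕ a ⊕ c ⊕ d) ⊕ f(a ⊕ c ⊕ c ⊕ d, a ⊕ a ⊕ c, a ⊕ d ⊕ d) ⊕ f(b ⊕ d ⊕ d, b ⊕ b ⊕ b, f(c, d, c))), h(a ⊕ a ⊕ b ⊕ b ⊕ c ⊕ c) ⊕ h(h(b ⊕ c ⊕ c)), b ⊕ f(b ⊕ b ⊕ b ⊕ d ⊕ d ⊕ d, h(a ⊕ a ⊕ b ⊕ d), f(c ⊕ d ⊕ d ⊕ d, b ⊕ d, h(b)))), b, b)
Right:  (c ⊕ f(f(h(f(c ⊕ d ⊕ a ⊕ c, c ⊕ a ⊕ a, d ⊕ (d ⊕ a)) ⊕ (f(a ⊕ b, c ⊕ (b ⊕ d), (a ⊕ a) ⊕ (c ⊕ d)) ⊕ f((b ⊕ d) ⊕ d, b ⊕ (b ⊕ b), f(c, d, c)))), h(c ⊕ b ⊕ b ⊕ a ⊕ c ⊕ a) ⊕ h(h(c ⊕ b ⊕ c)), f(d ⊕ d ⊕ b ⊕ (b ⊕ d) ⊕ b, h(((b ⊕ a) ⊕ d) ⊕ a), f(d ⊕ c ⊕ d ⊕ d, b ⊕ d, h(b))) ⊕ b), b, b)) ⊕ d
  Merge nested applications:  c ⊕ f(f(h(f(c ⊕ d ⊕ a ⊕ c, c ⊕ a ⊕ a, d ⊕ (d ⊕ a)) ⊕ (f(a ⊕ b, c ⊕ (b ⊕ d), (a ⊕ a) ⊕ (c ⊕ d)) ⊕ f((b ⊕ d) ⊕ d, b ⊕ (b ⊕ b), f(c, d, c)))), h(c ⊕ b ⊕ b ⊕ a ⊕ c ⊕ a) ⊕ h(h(c ⊕ b ⊕ c)), f(d ⊕ d ⊕ b ⊕ (b ⊕ d) ⊕ b, h(((b ⊕ a) ⊕ d) ⊕ a), f(d ⊕ c ⊕ d ⊕ d, b ⊕ d, h(b))) ⊕ b), b, b) ⊕ d
  Inside:  f(f(h(f(c ⊕ d ⊕ a ⊕ c, c ⊕ a ⊕ a, d ⊕ (d ⊕ a)) ⊕ (f(a ⊕ b, c ⊕ (b ⊕ d), (a ⊕ a) ⊕ (c ⊕ d)) ⊕ f((b ⊕ d) ⊕ d, b ⊕ (b ⊕ b), f(c, d, c)))), h(c ⊕ b ⊕ b ⊕ a ⊕ c ⊕ a) ⊕ h(h(c ⊕ b ⊕ c)), f(d ⊕ d ⊕ b ⊕ (b ⊕ d) ⊕ b, h(((b ⊕ a) ⊕ d) ⊕ a), f(d ⊕ c ⊕ d ⊕ d, b ⊕ d, h(b))) ⊕ b), b, b)  →  f(f(h(f(a ⊕ b, b ⊕ c ⊕ d, a ⊕ a ⊕ c ⊕ d) ⊕ f(a ⊕ c ⊕ c ⊕ d, a ⊕ a ⊕ c, a ⊕ d ⊕ d) ⊕ f(b ⊕ d ⊕ d, b ⊕ b ⊕ b, f(c, d, c))), h(a ⊕ a ⊕ b ⊕ b ⊕ c ⊕ c) ⊕ h(h(b ⊕ c ⊕ c)), b ⊕ f(b ⊕ b ⊕ b ⊕ d ⊕ d ⊕ d, h(a ⊕ a ⊕ b ⊕ d), f(c ⊕ d ⊕ d ⊕ d, b ⊕ d, h(b)))), b, b)
  Sort arguments:  c ⊕ d ⊕ f(f(h(f(a ⊕ b, b ⊕ c ⊕ d, a ⊕ a ⊕ c ⊕ d) ⊕ f(a ⊕ c ⊕ c ⊕ d, a ⊕ a ⊕ c, a ⊕ d ⊕ d) ⊕ f(b ⊕ d ⊕ d, b ⊕ b ⊕ b, f(c, d, c))), h(a ⊕ a ⊕ b ⊕ b ⊕ c ⊕ c) ⊕ h(h(b ⊕ c ⊕ c)), b ⊕ f(b ⊕ b ⊕ b ⊕ d ⊕ d ⊕ d, h(a ⊕ a ⊕ b ⊕ d), f(c ⊕ d ⊕ d ⊕ d, b ⊕ d, h(b)))), b, b)

Answer: yes — both canonical forms are c ⊕ d ⊕ f(f(h(f(a ⊕ b, b ⊕ c ⊕ d, a ⊕ a ⊕ c ⊕ d) ⊕ f(a ⊕ c ⊕ c ⊕ d, a ⊕ a ⊕ c, a ⊕ d ⊕ d) ⊕ f(b ⊕ d ⊕ d, b ⊕ b ⊕ b, f(c, d, c))), h(a ⊕ a ⊕ b ⊕ b ⊕ c ⊕ c) ⊕ h(h(b ⊕ c ⊕ c)), b ⊕ f(b ⊕ b ⊕ b ⊕ d ⊕ d ⊕ d, h(a ⊕ a ⊕ b ⊕ d), f(c ⊕ d ⊕ d ⊕ d, b ⊕ d, h(b)))), b, b)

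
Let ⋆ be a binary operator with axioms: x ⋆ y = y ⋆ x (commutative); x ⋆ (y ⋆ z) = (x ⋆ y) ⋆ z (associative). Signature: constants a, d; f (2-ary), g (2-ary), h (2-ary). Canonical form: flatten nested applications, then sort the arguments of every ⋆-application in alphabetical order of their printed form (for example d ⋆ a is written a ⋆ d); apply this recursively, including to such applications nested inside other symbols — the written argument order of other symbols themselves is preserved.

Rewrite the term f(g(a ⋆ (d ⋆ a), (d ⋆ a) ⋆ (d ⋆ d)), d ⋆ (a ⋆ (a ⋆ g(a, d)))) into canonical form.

Answer: f(g(a ⋆ a ⋆ d, a ⋆ d ⋆ d ⋆ d), a ⋆ a ⋆ d ⋆ g(a, d))

Derivation:
Work inside:  d ⋆ (a ⋆ (a ⋆ g(a, d)))
Un-nest:  d ⋆ a ⋆ a ⋆ g(a, d)
Sort:  a ⋆ a ⋆ d ⋆ g(a, d)
Reassemble:  f(g(a ⋆ a ⋆ d, a ⋆ d ⋆ d ⋆ d), a ⋆ a ⋆ d ⋆ g(a, d))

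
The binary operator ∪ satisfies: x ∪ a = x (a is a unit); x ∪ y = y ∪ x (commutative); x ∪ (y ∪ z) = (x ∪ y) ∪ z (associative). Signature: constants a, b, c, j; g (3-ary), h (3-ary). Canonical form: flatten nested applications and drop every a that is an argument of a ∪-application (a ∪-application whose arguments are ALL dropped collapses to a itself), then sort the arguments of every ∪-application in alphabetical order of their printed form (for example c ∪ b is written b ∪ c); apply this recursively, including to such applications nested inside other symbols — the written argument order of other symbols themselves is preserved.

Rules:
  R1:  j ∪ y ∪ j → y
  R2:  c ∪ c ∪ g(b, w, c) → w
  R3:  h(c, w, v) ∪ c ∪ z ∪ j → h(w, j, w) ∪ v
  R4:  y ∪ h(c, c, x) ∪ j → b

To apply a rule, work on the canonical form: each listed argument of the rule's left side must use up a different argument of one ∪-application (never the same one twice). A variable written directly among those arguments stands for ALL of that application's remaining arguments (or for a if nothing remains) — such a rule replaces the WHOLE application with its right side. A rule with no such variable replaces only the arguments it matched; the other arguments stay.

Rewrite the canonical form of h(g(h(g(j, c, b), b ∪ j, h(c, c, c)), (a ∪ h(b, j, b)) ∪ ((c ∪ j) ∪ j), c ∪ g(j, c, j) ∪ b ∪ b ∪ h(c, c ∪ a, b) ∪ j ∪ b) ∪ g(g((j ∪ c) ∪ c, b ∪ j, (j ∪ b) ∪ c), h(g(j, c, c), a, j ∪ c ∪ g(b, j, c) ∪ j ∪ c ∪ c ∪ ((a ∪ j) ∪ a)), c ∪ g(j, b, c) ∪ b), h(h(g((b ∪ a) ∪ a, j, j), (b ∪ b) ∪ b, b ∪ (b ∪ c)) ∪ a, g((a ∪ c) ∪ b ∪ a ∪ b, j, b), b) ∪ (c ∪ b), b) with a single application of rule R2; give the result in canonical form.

Canonical form:  h(g(g(c ∪ c ∪ j, b ∪ j, b ∪ c ∪ j), h(g(j, c, c), a, c ∪ c ∪ c ∪ g(b, j, c) ∪ j ∪ j ∪ j), b ∪ c ∪ g(j, b, c)) ∪ g(h(g(j, c, b), b ∪ j, h(c, c, c)), c ∪ h(b, j, b) ∪ j ∪ j, b ∪ b ∪ b ∪ c ∪ g(j, c, j) ∪ h(c, c, b) ∪ j), b ∪ c ∪ h(h(g(b, j, j), b ∪ b ∪ b, b ∪ b ∪ c), g(b ∪ b ∪ c, j, b), b), b)
R2 matches:  uses c, c, g(b, j, c);  w := j
Giving:  h(g(g(c ∪ c ∪ j, b ∪ j, b ∪ c ∪ j), h(g(j, c, c), a, c ∪ j ∪ j ∪ j ∪ j), b ∪ c ∪ g(j, b, c)) ∪ g(h(g(j, c, b), b ∪ j, h(c, c, c)), c ∪ h(b, j, b) ∪ j ∪ j, b ∪ b ∪ b ∪ c ∪ g(j, c, j) ∪ h(c, c, b) ∪ j), b ∪ c ∪ h(h(g(b, j, j), b ∪ b ∪ b, b ∪ b ∪ c), g(b ∪ b ∪ c, j, b), b), b)

Answer: h(g(g(c ∪ c ∪ j, b ∪ j, b ∪ c ∪ j), h(g(j, c, c), a, c ∪ j ∪ j ∪ j ∪ j), b ∪ c ∪ g(j, b, c)) ∪ g(h(g(j, c, b), b ∪ j, h(c, c, c)), c ∪ h(b, j, b) ∪ j ∪ j, b ∪ b ∪ b ∪ c ∪ g(j, c, j) ∪ h(c, c, b) ∪ j), b ∪ c ∪ h(h(g(b, j, j), b ∪ b ∪ b, b ∪ b ∪ c), g(b ∪ b ∪ c, j, b), b), b)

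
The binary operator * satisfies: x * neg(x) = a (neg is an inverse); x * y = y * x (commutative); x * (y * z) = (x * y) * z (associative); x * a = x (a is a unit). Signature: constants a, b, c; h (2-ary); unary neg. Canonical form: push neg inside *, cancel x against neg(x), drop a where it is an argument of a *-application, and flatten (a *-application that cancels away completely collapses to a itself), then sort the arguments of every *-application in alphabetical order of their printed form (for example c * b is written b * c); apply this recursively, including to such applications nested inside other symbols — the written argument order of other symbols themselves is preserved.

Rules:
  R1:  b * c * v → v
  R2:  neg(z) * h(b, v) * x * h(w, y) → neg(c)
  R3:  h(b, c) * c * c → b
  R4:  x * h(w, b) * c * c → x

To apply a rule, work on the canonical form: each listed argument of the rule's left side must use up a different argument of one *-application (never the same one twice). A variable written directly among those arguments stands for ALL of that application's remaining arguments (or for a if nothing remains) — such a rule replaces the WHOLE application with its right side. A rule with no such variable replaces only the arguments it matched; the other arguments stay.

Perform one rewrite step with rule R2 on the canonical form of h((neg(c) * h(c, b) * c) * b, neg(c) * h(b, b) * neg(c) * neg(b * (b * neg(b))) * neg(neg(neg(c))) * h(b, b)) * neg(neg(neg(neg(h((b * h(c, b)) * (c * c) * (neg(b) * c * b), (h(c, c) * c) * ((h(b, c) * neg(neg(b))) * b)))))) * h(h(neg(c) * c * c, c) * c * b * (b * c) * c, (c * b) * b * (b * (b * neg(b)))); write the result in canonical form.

Answer: h(b * b * c * c * c * h(c, c), b * b * b * c) * h(b * c * c * c * h(c, b), b * b * c * h(b, c) * h(c, c)) * h(b * h(c, b), neg(c))

Derivation:
Canonical form:  h(b * b * c * c * c * h(c, c), b * b * b * c) * h(b * c * c * c * h(c, b), b * b * c * h(b, c) * h(c, c)) * h(b * h(c, b), h(b, b) * h(b, b) * neg(b) * neg(c) * neg(c) * neg(c))
Apply R2:  consuming h(b, b), h(b, b), neg(b);  v := b, w := b, x := neg(c) * neg(c) * neg(c), y := b, z := b
The extension variable absorbs all remaining arguments, so the whole application is rewritten.
Result:  h(b * b * c * c * c * h(c, c), b * b * b * c) * h(b * c * c * c * h(c, b), b * b * c * h(b, c) * h(c, c)) * h(b * h(c, b), neg(c))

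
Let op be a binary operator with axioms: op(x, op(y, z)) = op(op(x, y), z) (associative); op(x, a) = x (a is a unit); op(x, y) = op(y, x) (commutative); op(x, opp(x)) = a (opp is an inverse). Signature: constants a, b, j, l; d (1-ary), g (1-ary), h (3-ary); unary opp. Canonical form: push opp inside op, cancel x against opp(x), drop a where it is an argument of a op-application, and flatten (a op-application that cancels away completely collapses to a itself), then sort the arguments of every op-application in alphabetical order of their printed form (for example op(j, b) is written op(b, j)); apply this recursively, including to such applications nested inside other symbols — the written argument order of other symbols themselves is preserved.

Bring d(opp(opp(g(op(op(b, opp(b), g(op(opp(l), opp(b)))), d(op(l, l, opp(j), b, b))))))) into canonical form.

Answer: d(g(op(d(op(b, b, l, l, opp(j))), g(op(opp(b), opp(l))))))

Derivation:
Focus inside:  op(op(b, opp(b), g(op(opp(l), opp(b)))), d(op(l, l, opp(j), b, b)))
Cancel:  b cancels
Collect:  op(g(op(opp(b), opp(l))), d(op(b, b, l, l, opp(j))))
Sort arguments:  op(d(op(b, b, l, l, opp(j))), g(op(opp(b), opp(l))))
Rebuild:  d(g(op(d(op(b, b, l, l, opp(j))), g(op(opp(b), opp(l))))))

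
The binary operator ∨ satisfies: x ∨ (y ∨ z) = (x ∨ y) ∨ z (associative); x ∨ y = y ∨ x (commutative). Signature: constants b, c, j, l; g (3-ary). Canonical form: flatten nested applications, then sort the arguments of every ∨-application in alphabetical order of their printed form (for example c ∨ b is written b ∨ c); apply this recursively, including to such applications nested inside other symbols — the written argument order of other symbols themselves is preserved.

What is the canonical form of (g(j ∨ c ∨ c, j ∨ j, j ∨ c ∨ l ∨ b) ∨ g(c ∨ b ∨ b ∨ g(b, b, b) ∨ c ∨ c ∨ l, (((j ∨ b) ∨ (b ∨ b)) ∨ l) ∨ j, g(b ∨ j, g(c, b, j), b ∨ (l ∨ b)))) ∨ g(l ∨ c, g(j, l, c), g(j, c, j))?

Answer: g(b ∨ b ∨ c ∨ c ∨ c ∨ g(b, b, b) ∨ l, b ∨ b ∨ b ∨ j ∨ j ∨ l, g(b ∨ j, g(c, b, j), b ∨ b ∨ l)) ∨ g(c ∨ c ∨ j, j ∨ j, b ∨ c ∨ j ∨ l) ∨ g(c ∨ l, g(j, l, c), g(j, c, j))

Derivation:
Merge nested applications:  g(j ∨ c ∨ c, j ∨ j, j ∨ c ∨ l ∨ b) ∨ g(c ∨ b ∨ b ∨ g(b, b, b) ∨ c ∨ c ∨ l, (((j ∨ b) ∨ (b ∨ b)) ∨ l) ∨ j, g(b ∨ j, g(c, b, j), b ∨ (l ∨ b))) ∨ g(l ∨ c, g(j, l, c), g(j, c, j))
Canonicalize subterm:  g(j ∨ c ∨ c, j ∨ j, j ∨ c ∨ l ∨ b)  →  g(c ∨ c ∨ j, j ∨ j, b ∨ c ∨ j ∨ l)
Inside:  g(c ∨ b ∨ b ∨ g(b, b, b) ∨ c ∨ c ∨ l, (((j ∨ b) ∨ (b ∨ b)) ∨ l) ∨ j, g(b ∨ j, g(c, b, j), b ∨ (l ∨ b)))  →  g(b ∨ b ∨ c ∨ c ∨ c ∨ g(b, b, b) ∨ l, b ∨ b ∨ b ∨ j ∨ j ∨ l, g(b ∨ j, g(c, b, j), b ∨ b ∨ l))
Inside:  g(l ∨ c, g(j, l, c), g(j, c, j))  →  g(c ∨ l, g(j, l, c), g(j, c, j))
Sort arguments:  g(b ∨ b ∨ c ∨ c ∨ c ∨ g(b, b, b) ∨ l, b ∨ b ∨ b ∨ j ∨ j ∨ l, g(b ∨ j, g(c, b, j), b ∨ b ∨ l)) ∨ g(c ∨ c ∨ j, j ∨ j, b ∨ c ∨ j ∨ l) ∨ g(c ∨ l, g(j, l, c), g(j, c, j))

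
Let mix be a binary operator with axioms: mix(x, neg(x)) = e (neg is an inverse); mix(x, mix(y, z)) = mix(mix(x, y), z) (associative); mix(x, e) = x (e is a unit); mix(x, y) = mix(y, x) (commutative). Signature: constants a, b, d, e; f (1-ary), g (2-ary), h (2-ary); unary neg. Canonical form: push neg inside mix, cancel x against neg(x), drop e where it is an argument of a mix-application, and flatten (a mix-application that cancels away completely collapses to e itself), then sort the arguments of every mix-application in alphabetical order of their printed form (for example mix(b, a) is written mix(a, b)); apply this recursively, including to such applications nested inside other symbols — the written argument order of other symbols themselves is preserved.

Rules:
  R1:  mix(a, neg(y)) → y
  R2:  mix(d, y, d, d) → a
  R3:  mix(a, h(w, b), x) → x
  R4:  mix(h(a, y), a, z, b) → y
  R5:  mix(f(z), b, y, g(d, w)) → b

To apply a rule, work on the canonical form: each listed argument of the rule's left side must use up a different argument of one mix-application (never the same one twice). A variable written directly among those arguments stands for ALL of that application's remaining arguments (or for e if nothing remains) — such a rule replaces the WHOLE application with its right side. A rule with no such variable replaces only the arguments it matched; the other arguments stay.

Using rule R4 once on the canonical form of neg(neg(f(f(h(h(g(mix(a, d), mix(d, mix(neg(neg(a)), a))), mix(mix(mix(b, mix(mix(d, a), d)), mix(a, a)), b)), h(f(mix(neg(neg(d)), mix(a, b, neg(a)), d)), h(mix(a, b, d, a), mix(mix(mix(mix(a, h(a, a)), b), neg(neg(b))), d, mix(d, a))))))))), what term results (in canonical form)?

Canonical form:  f(f(h(h(g(mix(a, d), mix(a, a, d)), mix(a, a, a, b, b, d, d)), h(f(mix(b, d, d)), h(mix(a, a, b, d), mix(a, a, b, b, d, d, h(a, a)))))))
Apply R4:  consuming a, b, h(a, a);  y := a, z := mix(a, b, d, d)
The variable takes the whole remainder — replace the entire application.
New term:  f(f(h(h(g(mix(a, d), mix(a, a, d)), mix(a, a, a, b, b, d, d)), h(f(mix(b, d, d)), h(mix(a, a, b, d), a)))))

Answer: f(f(h(h(g(mix(a, d), mix(a, a, d)), mix(a, a, a, b, b, d, d)), h(f(mix(b, d, d)), h(mix(a, a, b, d), a)))))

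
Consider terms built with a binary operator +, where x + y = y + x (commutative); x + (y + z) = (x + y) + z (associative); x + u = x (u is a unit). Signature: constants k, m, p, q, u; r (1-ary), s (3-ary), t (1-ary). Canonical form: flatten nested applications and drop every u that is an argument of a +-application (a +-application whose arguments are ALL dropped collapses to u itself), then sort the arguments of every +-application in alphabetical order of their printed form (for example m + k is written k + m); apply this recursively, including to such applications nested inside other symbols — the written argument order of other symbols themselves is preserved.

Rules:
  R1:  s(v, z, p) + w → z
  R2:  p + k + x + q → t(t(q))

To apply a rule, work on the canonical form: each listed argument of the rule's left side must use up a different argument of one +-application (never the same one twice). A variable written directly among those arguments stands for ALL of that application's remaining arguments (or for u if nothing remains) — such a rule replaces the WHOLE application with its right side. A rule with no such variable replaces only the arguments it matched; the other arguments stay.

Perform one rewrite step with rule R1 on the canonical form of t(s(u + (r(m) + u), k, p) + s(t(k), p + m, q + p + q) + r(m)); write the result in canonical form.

Answer: t(k)

Derivation:
Canonical form:  t(r(m) + s(r(m), k, p) + s(t(k), m + p, p + q + q))
Match R1:  consume s(r(m), k, p);  v := r(m), w := r(m) + s(t(k), m + p, p + q + q), z := k
The extension variable absorbs all remaining arguments, so the whole application is rewritten.
Result:  t(k)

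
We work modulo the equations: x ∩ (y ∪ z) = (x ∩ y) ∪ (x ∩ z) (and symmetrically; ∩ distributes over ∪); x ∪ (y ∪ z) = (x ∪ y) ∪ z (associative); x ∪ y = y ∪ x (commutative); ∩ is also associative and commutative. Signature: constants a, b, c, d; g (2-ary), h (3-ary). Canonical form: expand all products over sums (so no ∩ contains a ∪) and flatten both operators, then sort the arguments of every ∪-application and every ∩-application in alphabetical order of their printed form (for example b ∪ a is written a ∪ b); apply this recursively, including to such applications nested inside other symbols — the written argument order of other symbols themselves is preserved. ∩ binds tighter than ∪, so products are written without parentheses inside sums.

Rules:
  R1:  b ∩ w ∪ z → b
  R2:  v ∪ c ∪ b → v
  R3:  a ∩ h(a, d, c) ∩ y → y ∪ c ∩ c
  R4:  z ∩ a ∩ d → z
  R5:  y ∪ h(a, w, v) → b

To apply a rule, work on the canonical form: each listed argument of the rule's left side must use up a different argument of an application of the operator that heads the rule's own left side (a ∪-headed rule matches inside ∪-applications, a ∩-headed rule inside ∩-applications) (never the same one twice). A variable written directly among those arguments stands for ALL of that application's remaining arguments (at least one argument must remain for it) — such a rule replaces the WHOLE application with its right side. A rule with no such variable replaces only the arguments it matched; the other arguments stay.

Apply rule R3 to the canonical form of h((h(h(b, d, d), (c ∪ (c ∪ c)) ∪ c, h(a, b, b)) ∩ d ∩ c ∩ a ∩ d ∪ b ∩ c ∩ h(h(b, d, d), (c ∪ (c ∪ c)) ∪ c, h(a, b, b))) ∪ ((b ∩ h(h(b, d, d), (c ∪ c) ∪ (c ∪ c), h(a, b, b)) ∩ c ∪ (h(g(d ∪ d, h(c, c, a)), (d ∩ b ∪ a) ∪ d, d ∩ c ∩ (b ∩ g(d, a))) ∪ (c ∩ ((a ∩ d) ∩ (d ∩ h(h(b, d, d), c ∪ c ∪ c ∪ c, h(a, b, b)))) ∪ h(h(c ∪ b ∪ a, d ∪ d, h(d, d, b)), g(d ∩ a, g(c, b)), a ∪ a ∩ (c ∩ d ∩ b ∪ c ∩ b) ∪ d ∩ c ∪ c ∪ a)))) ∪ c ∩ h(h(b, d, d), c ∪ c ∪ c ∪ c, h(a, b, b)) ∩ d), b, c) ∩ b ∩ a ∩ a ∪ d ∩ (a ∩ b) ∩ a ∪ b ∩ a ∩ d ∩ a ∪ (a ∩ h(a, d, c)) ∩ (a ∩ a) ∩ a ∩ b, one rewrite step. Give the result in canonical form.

Canonical form:  a ∩ a ∩ a ∩ a ∩ b ∩ h(a, d, c) ∪ a ∩ a ∩ b ∩ d ∪ a ∩ a ∩ b ∩ d ∪ a ∩ a ∩ b ∩ h(a ∩ c ∩ d ∩ d ∩ h(h(b, d, d), c ∪ c ∪ c ∪ c, h(a, b, b)) ∪ a ∩ c ∩ d ∩ d ∩ h(h(b, d, d), c ∪ c ∪ c ∪ c, h(a, b, b)) ∪ b ∩ c ∩ h(h(b, d, d), c ∪ c ∪ c ∪ c, h(a, b, b)) ∪ b ∩ c ∩ h(h(b, d, d), c ∪ c ∪ c ∪ c, h(a, b, b)) ∪ c ∩ d ∩ h(h(b, d, d), c ∪ c ∪ c ∪ c, h(a, b, b)) ∪ h(g(d ∪ d, h(c, c, a)), a ∪ b ∩ d ∪ d, b ∩ c ∩ d ∩ g(d, a)) ∪ h(h(a ∪ b ∪ c, d ∪ d, h(d, d, b)), g(a ∩ d, g(c, b)), a ∪ a ∪ a ∩ b ∩ c ∪ a ∩ b ∩ c ∩ d ∪ c ∪ c ∩ d), b, c)
Apply R3:  consuming a, h(a, d, c);  y := a ∩ a ∩ a ∩ b
The variable takes the whole remainder — replace the entire application.
New term:  a ∩ a ∩ a ∩ b ∪ a ∩ a ∩ b ∩ d ∪ a ∩ a ∩ b ∩ d ∪ a ∩ a ∩ b ∩ h(a ∩ c ∩ d ∩ d ∩ h(h(b, d, d), c ∪ c ∪ c ∪ c, h(a, b, b)) ∪ a ∩ c ∩ d ∩ d ∩ h(h(b, d, d), c ∪ c ∪ c ∪ c, h(a, b, b)) ∪ b ∩ c ∩ h(h(b, d, d), c ∪ c ∪ c ∪ c, h(a, b, b)) ∪ b ∩ c ∩ h(h(b, d, d), c ∪ c ∪ c ∪ c, h(a, b, b)) ∪ c ∩ d ∩ h(h(b, d, d), c ∪ c ∪ c ∪ c, h(a, b, b)) ∪ h(g(d ∪ d, h(c, c, a)), a ∪ b ∩ d ∪ d, b ∩ c ∩ d ∩ g(d, a)) ∪ h(h(a ∪ b ∪ c, d ∪ d, h(d, d, b)), g(a ∩ d, g(c, b)), a ∪ a ∪ a ∩ b ∩ c ∪ a ∩ b ∩ c ∩ d ∪ c ∪ c ∩ d), b, c) ∪ c ∩ c

Answer: a ∩ a ∩ a ∩ b ∪ a ∩ a ∩ b ∩ d ∪ a ∩ a ∩ b ∩ d ∪ a ∩ a ∩ b ∩ h(a ∩ c ∩ d ∩ d ∩ h(h(b, d, d), c ∪ c ∪ c ∪ c, h(a, b, b)) ∪ a ∩ c ∩ d ∩ d ∩ h(h(b, d, d), c ∪ c ∪ c ∪ c, h(a, b, b)) ∪ b ∩ c ∩ h(h(b, d, d), c ∪ c ∪ c ∪ c, h(a, b, b)) ∪ b ∩ c ∩ h(h(b, d, d), c ∪ c ∪ c ∪ c, h(a, b, b)) ∪ c ∩ d ∩ h(h(b, d, d), c ∪ c ∪ c ∪ c, h(a, b, b)) ∪ h(g(d ∪ d, h(c, c, a)), a ∪ b ∩ d ∪ d, b ∩ c ∩ d ∩ g(d, a)) ∪ h(h(a ∪ b ∪ c, d ∪ d, h(d, d, b)), g(a ∩ d, g(c, b)), a ∪ a ∪ a ∩ b ∩ c ∪ a ∩ b ∩ c ∩ d ∪ c ∪ c ∩ d), b, c) ∪ c ∩ c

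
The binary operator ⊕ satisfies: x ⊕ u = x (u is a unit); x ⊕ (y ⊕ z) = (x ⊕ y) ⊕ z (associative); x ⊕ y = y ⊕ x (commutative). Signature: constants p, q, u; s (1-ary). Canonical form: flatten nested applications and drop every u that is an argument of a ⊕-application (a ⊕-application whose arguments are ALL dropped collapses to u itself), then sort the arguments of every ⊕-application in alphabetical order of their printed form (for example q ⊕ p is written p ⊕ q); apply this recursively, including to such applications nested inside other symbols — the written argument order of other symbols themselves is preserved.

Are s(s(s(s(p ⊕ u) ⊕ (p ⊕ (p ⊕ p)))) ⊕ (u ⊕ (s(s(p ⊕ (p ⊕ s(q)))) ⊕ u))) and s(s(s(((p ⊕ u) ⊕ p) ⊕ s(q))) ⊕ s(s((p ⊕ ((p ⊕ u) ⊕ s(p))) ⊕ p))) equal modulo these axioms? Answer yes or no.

Left:  s(s(s(s(p ⊕ u) ⊕ (p ⊕ (p ⊕ p)))) ⊕ (u ⊕ (s(s(p ⊕ (p ⊕ s(q)))) ⊕ u)))
  Focus inside:  s(s(s(p ⊕ u) ⊕ (p ⊕ (p ⊕ p)))) ⊕ (u ⊕ (s(s(p ⊕ (p ⊕ s(q)))) ⊕ u))
  Flatten:  s(s(s(p ⊕ u) ⊕ (p ⊕ (p ⊕ p)))) ⊕ u ⊕ s(s(p ⊕ (p ⊕ s(q)))) ⊕ u
  Inside:  s(s(s(p ⊕ u) ⊕ (p ⊕ (p ⊕ p))))  →  s(s(p ⊕ p ⊕ p ⊕ s(p)))
  Inside:  s(s(p ⊕ (p ⊕ s(q))))  →  s(s(p ⊕ p ⊕ s(q)))
  Units out:  drop u (×2)
  Order the arguments:  s(s(p ⊕ p ⊕ p ⊕ s(p))) ⊕ s(s(p ⊕ p ⊕ s(q)))
  Put back:  s(s(s(p ⊕ p ⊕ p ⊕ s(p))) ⊕ s(s(p ⊕ p ⊕ s(q))))
Right:  s(s(s(((p ⊕ u) ⊕ p) ⊕ s(q))) ⊕ s(s((p ⊕ ((p ⊕ u) ⊕ s(p))) ⊕ p)))
  Work inside:  s(s(((p ⊕ u) ⊕ p) ⊕ s(q))) ⊕ s(s((p ⊕ ((p ⊕ u) ⊕ s(p))) ⊕ p))
  Inside:  s(s(((p ⊕ u) ⊕ p) ⊕ s(q)))  →  s(s(p ⊕ p ⊕ s(q)))
  Canonicalize subterm:  s(s((p ⊕ ((p ⊕ u) ⊕ s(p))) ⊕ p))  →  s(s(p ⊕ p ⊕ p ⊕ s(p)))
  Order the arguments:  s(s(p ⊕ p ⊕ p ⊕ s(p))) ⊕ s(s(p ⊕ p ⊕ s(q)))
  Put back:  s(s(s(p ⊕ p ⊕ p ⊕ s(p))) ⊕ s(s(p ⊕ p ⊕ s(q))))

Answer: yes — both canonical forms are s(s(s(p ⊕ p ⊕ p ⊕ s(p))) ⊕ s(s(p ⊕ p ⊕ s(q))))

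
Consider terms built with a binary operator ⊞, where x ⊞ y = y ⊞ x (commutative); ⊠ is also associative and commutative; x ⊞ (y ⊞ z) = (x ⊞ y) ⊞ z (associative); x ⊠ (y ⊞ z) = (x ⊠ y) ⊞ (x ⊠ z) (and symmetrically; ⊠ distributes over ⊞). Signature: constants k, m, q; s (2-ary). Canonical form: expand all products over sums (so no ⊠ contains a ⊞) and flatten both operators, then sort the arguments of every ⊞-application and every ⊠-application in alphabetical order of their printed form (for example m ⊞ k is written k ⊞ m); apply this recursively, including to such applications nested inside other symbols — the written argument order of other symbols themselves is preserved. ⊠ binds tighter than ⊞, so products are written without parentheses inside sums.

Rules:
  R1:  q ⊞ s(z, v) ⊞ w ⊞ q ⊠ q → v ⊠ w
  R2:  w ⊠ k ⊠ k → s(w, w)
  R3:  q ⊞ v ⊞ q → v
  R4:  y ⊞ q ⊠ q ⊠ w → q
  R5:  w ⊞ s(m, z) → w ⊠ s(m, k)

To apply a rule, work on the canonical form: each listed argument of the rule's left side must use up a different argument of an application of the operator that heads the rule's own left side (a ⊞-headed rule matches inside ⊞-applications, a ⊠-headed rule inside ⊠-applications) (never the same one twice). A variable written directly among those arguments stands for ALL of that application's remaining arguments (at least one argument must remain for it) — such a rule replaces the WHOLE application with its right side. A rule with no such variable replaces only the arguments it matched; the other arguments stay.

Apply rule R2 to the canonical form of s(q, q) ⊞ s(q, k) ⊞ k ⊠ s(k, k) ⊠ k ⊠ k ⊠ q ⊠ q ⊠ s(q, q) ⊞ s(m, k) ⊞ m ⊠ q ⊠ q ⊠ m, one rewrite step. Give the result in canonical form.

Canonical form:  k ⊠ k ⊠ k ⊠ q ⊠ q ⊠ s(k, k) ⊠ s(q, q) ⊞ m ⊠ m ⊠ q ⊠ q ⊞ s(m, k) ⊞ s(q, k) ⊞ s(q, q)
Match R2:  consume k, k;  w := k ⊠ q ⊠ q ⊠ s(k, k) ⊠ s(q, q)
Every leftover argument binds to the variable; the entire application is replaced.
Result:  m ⊠ m ⊠ q ⊠ q ⊞ s(k ⊠ q ⊠ q ⊠ s(k, k) ⊠ s(q, q), k ⊠ q ⊠ q ⊠ s(k, k) ⊠ s(q, q)) ⊞ s(m, k) ⊞ s(q, k) ⊞ s(q, q)

Answer: m ⊠ m ⊠ q ⊠ q ⊞ s(k ⊠ q ⊠ q ⊠ s(k, k) ⊠ s(q, q), k ⊠ q ⊠ q ⊠ s(k, k) ⊠ s(q, q)) ⊞ s(m, k) ⊞ s(q, k) ⊞ s(q, q)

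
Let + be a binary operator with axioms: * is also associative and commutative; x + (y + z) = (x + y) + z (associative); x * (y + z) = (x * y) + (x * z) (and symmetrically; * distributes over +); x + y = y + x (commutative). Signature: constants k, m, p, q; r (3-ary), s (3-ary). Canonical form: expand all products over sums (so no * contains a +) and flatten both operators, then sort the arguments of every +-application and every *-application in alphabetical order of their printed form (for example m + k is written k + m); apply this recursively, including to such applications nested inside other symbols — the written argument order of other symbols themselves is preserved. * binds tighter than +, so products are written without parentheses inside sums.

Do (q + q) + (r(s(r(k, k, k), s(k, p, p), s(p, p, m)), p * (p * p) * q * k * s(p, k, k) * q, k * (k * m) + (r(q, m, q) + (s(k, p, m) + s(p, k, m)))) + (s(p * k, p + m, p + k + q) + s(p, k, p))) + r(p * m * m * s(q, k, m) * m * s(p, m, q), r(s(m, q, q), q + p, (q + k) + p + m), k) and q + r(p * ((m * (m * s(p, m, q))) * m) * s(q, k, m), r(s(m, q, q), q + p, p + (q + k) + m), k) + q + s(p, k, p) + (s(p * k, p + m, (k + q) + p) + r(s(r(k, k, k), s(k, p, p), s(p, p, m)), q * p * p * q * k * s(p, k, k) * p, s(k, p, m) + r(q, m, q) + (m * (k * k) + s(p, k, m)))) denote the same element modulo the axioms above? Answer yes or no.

Answer: yes — both canonical forms are q + q + r(m * m * m * p * s(p, m, q) * s(q, k, m), r(s(m, q, q), p + q, k + m + p + q), k) + r(s(r(k, k, k), s(k, p, p), s(p, p, m)), k * p * p * p * q * q * s(p, k, k), k * k * m + r(q, m, q) + s(k, p, m) + s(p, k, m)) + s(k * p, m + p, k + p + q) + s(p, k, p)

Derivation:
Left:  (q + q) + (r(s(r(k, k, k), s(k, p, p), s(p, p, m)), p * (p * p) * q * k * s(p, k, k) * q, k * (k * m) + (r(q, m, q) + (s(k, p, m) + s(p, k, m)))) + (s(p * k, p + m, p + k + q) + s(p, k, p))) + r(p * m * m * s(q, k, m) * m * s(p, m, q), r(s(m, q, q), q + p, (q + k) + p + m), k)
  Flatten:  q + q + r(s(r(k, k, k), s(k, p, p), s(p, p, m)), k * p * p * p * q * q * s(p, k, k), k * k * m + r(q, m, q) + s(k, p, m) + s(p, k, m)) + s(k * p, m + p, k + p + q) + s(p, k, p) + r(m * m * m * p * s(p, m, q) * s(q, k, m), r(s(m, q, q), p + q, k + m + p + q), k)
  Sort arguments:  q + q + r(m * m * m * p * s(p, m, q) * s(q, k, m), r(s(m, q, q), p + q, k + m + p + q), k) + r(s(r(k, k, k), s(k, p, p), s(p, p, m)), k * p * p * p * q * q * s(p, k, k), k * k * m + r(q, m, q) + s(k, p, m) + s(p, k, m)) + s(k * p, m + p, k + p + q) + s(p, k, p)
Right:  q + r(p * ((m * (m * s(p, m, q))) * m) * s(q, k, m), r(s(m, q, q), q + p, p + (q + k) + m), k) + q + s(p, k, p) + (s(p * k, p + m, (k + q) + p) + r(s(r(k, k, k), s(k, p, p), s(p, p, m)), q * p * p * q * k * s(p, k, k) * p, s(k, p, m) + r(q, m, q) + (m * (k * k) + s(p, k, m))))
  Merge nested applications:  q + r(m * m * m * p * s(p, m, q) * s(q, k, m), r(s(m, q, q), p + q, k + m + p + q), k) + q + s(p, k, p) + s(k * p, m + p, k + p + q) + r(s(r(k, k, k), s(k, p, p), s(p, p, m)), k * p * p * p * q * q * s(p, k, k), k * k * m + r(q, m, q) + s(k, p, m) + s(p, k, m))
  Sort arguments:  q + q + r(m * m * m * p * s(p, m, q) * s(q, k, m), r(s(m, q, q), p + q, k + m + p + q), k) + r(s(r(k, k, k), s(k, p, p), s(p, p, m)), k * p * p * p * q * q * s(p, k, k), k * k * m + r(q, m, q) + s(k, p, m) + s(p, k, m)) + s(k * p, m + p, k + p + q) + s(p, k, p)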